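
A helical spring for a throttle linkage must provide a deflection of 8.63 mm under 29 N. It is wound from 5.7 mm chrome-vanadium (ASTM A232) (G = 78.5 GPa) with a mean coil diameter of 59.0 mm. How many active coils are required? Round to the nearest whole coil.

Required rate k = F/δ = 29/8.63 = 3.3604 N/mm
N_a = Gd⁴/(8D³k) = (78.5×10³ × 5.7⁴)/(8 × 59.0³ × 3.3604)
    = 8.28646e+07 / 5.5212e+06 = 15.01 → 15 coils

15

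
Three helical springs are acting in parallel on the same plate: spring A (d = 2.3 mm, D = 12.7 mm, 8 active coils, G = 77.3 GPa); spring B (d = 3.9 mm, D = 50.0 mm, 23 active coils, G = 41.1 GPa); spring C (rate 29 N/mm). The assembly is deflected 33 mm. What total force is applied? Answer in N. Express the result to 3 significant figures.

1520 N

k_A = Gd⁴/(8D³N_a) = (77.3×10³)(2.3⁴)/(8·12.7³·8) = 16.501 N/mm
k_B = Gd⁴/(8D³N_a) = (41.1×10³)(3.9⁴)/(8·50.0³·23) = 0.4134 N/mm
Parallel: k_eq = 16.501 + 0.4134 + 29 = 45.914 N/mm
F = k_eq·δ = 45.914·33 = 1515.2 N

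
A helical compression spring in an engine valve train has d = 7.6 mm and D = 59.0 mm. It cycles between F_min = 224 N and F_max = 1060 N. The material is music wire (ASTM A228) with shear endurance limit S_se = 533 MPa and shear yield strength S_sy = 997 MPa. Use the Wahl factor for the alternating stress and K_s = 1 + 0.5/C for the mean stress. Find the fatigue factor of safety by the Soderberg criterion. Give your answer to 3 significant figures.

C = D/d = 59.0/7.6 = 7.7632; K_W = (4C−1)/(4C−4)+0.615/C = 1.1901; K_s = 1+0.5/C = 1.0644
F_a = (F_max−F_min)/2 = 418 N; F_m = (F_max+F_min)/2 = 642 N
τ_a = K_W·8F_aD/(πd³) = 1.1901 × 143.06 = 170.26 MPa
τ_m = K_s·8F_mD/(πd³) = 1.0644 × 219.73 = 233.88 MPa
Soderberg: 1/n_f = τ_a/S_se + τ_m/S_sy = 170.26/533 + 233.88/997 = 0.31944 + 0.23458 = 0.55402
n_f = 1/0.55402 = 1.805

1.80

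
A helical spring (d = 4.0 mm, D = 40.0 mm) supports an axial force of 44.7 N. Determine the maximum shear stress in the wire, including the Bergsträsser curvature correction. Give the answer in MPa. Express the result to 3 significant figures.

Spring index C = D/d = 40.0/4.0 = 10.0000
K_B = (4C+2)/(4C−3) = 42.000/37.000 = 1.1351
τ₀ = 8FD/(πd³) = 8·44.7·40.0/(π·4.0³) = 14304/201.06 = 71.142 MPa
τ_max = K·τ₀ = 1.1351 × 71.142 = 80.756 MPa

80.8 MPa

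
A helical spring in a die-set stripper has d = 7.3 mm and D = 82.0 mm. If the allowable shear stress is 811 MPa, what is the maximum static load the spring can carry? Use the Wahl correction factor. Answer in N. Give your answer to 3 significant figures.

1340 N

C = D/d = 82.0/7.3 = 11.2329
K_W = (4C−1)/(4C−4) + 0.615/C = 43.932/40.932 + 0.0548 = 1.1280
τ_max = K·8FD/(πd³) → F_max = τ_allow·πd³/(8DK)
F_max = 811·π·7.3³/(8·82.0·1.1280) = 9.9115e+05/740 = 1339.4 N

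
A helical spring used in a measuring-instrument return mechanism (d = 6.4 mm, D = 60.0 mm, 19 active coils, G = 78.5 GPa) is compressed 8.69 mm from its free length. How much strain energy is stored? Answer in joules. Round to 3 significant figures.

k = Gd⁴/(8D³N_a) = (78.5×10³)(6.4⁴)/(8·60.0³·19) = 4.0114 N/mm
U = ½kδ² = 0.5 × 4.0114 × 8.69² = 151.46 N·mm = 0.15146 J

0.151 J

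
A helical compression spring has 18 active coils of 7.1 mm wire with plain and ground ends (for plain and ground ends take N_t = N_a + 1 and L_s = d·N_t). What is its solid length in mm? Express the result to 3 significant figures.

135 mm

plain and ground ends: N_t = N_a + 1 = 18 + 1 = 19
L_s = d·N_t = 7.1 × 19 = 134.9 mm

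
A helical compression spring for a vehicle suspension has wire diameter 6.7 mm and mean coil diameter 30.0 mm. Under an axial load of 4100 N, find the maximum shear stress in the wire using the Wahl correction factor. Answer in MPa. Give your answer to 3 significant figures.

Spring index C = D/d = 30.0/6.7 = 4.4776
K_W = (4C−1)/(4C−4) + 0.615/C = 16.910/13.910 + 0.1373 = 1.3530
τ₀ = 8FD/(πd³) = 8·4100·30.0/(π·6.7³) = 984000/944.87 = 1041.4 MPa
τ_max = K·τ₀ = 1.3530 × 1041.4 = 1409 MPa

1410 MPa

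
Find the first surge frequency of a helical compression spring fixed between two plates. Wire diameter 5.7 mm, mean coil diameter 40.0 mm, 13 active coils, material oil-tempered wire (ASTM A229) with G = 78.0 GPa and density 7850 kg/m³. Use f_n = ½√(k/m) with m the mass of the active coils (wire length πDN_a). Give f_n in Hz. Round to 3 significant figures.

k = Gd⁴/(8D³N_a) = (78.0×10³)(5.7⁴)/(8·40.0³·13) = 12.37 N/mm = 12370 N/m
Wire length L = πDN_a = π·40.0·13 = 1633.6 mm
m = ρ·(πd²/4)·L = 7850 × 25.518×10⁻⁶ m² × 1.6336 m = 0.32724 kg
f_n = ½√(k/m) = 0.5·√(12370/0.32724) = 0.5·√(37802) = 97.214 Hz

97.2 Hz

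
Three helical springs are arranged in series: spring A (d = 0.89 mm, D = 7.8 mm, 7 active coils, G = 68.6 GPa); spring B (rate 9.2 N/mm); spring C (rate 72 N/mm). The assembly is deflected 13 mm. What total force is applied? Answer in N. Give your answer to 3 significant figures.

k_A = Gd⁴/(8D³N_a) = (68.6×10³)(0.89⁴)/(8·7.8³·7) = 1.6196 N/mm
Series: 1/k_eq = 1/1.6196 + 1/9.2 + 1/72 = 0.74001; k_eq = 1.3513 N/mm
F = k_eq·δ = 1.3513·13 = 17.567 N

17.6 N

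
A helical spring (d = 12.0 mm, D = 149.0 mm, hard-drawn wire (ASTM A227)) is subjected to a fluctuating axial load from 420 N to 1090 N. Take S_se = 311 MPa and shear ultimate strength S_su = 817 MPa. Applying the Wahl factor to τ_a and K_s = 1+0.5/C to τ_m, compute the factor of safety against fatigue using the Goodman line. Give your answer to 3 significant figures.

2.11

C = D/d = 149.0/12.0 = 12.4167; K_W = (4C−1)/(4C−4)+0.615/C = 1.1152; K_s = 1+0.5/C = 1.0403
F_a = (F_max−F_min)/2 = 335 N; F_m = (F_max+F_min)/2 = 755 N
τ_a = K_W·8F_aD/(πd³) = 1.1152 × 73.558 = 82.033 MPa
τ_m = K_s·8F_mD/(πd³) = 1.0403 × 165.78 = 172.45 MPa
Goodman: 1/n_f = τ_a/S_se + τ_m/S_su = 82.033/311 + 172.45/817 = 0.26377 + 0.21108 = 0.47486
n_f = 1/0.47486 = 2.106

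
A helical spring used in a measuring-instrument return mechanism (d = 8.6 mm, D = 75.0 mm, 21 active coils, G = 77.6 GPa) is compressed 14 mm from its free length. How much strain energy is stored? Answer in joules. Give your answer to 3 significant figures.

0.587 J

k = Gd⁴/(8D³N_a) = (77.6×10³)(8.6⁴)/(8·75.0³·21) = 5.9891 N/mm
U = ½kδ² = 0.5 × 5.9891 × 14² = 586.93 N·mm = 0.58693 J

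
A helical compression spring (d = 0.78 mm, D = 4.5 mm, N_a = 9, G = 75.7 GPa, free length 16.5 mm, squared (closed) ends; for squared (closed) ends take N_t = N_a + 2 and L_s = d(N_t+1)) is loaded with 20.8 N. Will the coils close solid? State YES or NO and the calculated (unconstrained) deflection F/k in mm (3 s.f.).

k = Gd⁴/(8D³N_a) = (75.7×10³)(0.78⁴)/(8·4.5³·9) = 4.2708 N/mm
N_t = 11; L_s = 0.78·12 = 9.36 mm; δ_solid = L₀ − L_s = 16.5 − 9.36 = 7.14 mm
δ = F/k = 20.8/4.2708 = 4.8703 mm
δ < δ_solid → spring does not go solid

NO, δ = 4.87 mm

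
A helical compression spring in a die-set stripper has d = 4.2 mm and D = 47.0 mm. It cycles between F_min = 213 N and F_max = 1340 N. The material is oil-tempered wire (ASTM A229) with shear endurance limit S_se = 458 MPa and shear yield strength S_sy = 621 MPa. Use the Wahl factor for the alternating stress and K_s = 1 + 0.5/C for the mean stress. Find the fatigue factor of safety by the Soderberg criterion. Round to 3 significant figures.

0.230

C = D/d = 47.0/4.2 = 11.1905; K_W = (4C−1)/(4C−4)+0.615/C = 1.1286; K_s = 1+0.5/C = 1.0447
F_a = (F_max−F_min)/2 = 563.5 N; F_m = (F_max+F_min)/2 = 776.5 N
τ_a = K_W·8F_aD/(πd³) = 1.1286 × 910.3 = 1027.3 MPa
τ_m = K_s·8F_mD/(πd³) = 1.0447 × 1254.4 = 1310.4 MPa
Soderberg: 1/n_f = τ_a/S_se + τ_m/S_sy = 1027.3/458 + 1310.4/621 = 2.24306 + 2.11020 = 4.3533
n_f = 1/4.3533 = 0.2297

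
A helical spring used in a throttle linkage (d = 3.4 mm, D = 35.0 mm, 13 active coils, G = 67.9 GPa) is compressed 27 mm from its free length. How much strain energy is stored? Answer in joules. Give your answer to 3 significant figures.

k = Gd⁴/(8D³N_a) = (67.9×10³)(3.4⁴)/(8·35.0³·13) = 2.0349 N/mm
U = ½kδ² = 0.5 × 2.0349 × 27² = 741.73 N·mm = 0.74173 J

0.742 J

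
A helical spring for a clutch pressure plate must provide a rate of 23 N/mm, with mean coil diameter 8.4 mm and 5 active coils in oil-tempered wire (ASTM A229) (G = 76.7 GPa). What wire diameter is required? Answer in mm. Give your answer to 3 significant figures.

d = (8D³N_a·k / G)^(1/4) = (8·8.4³·5·23 / (76.7×10³))^0.25
  = (7.1094)^0.25 = 1.6329 mm

1.63 mm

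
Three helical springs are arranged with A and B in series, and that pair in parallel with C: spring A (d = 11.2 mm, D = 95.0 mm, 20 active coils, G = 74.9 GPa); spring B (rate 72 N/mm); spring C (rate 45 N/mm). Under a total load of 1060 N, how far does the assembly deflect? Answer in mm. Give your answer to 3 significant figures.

20.1 mm

k_A = Gd⁴/(8D³N_a) = (74.9×10³)(11.2⁴)/(8·95.0³·20) = 8.5914 N/mm
Springs A,B series: k_AB = 1/(1/8.5914+1/72) = 7.6755 N/mm; parallel with C: k_eq = 7.6755+45 = 52.676 N/mm
δ = F/k_eq = 1060/52.676 = 20.123 mm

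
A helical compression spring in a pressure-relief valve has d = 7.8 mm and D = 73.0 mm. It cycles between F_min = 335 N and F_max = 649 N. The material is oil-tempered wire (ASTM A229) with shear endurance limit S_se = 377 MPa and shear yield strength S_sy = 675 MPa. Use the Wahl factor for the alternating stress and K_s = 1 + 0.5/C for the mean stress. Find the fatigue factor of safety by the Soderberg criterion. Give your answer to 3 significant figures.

2.04

C = D/d = 73.0/7.8 = 9.3590; K_W = (4C−1)/(4C−4)+0.615/C = 1.1554; K_s = 1+0.5/C = 1.0534
F_a = (F_max−F_min)/2 = 157 N; F_m = (F_max+F_min)/2 = 492 N
τ_a = K_W·8F_aD/(πd³) = 1.1554 × 61.501 = 71.06 MPa
τ_m = K_s·8F_mD/(πd³) = 1.0534 × 192.73 = 203.02 MPa
Soderberg: 1/n_f = τ_a/S_se + τ_m/S_sy = 71.06/377 + 203.02/675 = 0.18849 + 0.30078 = 0.48926
n_f = 1/0.48926 = 2.044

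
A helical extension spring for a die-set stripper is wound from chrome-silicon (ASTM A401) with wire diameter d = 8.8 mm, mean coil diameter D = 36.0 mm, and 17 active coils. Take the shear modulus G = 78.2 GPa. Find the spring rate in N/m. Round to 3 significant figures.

k = Gd⁴/(8D³N_a) = (78.2×10³ × 8.8⁴) / (8 × 36.0³ × 17)
  = 4.68962e+08 / 6.34522e+06 = 73.908 N/mm = 73908 N/m

73900 N/m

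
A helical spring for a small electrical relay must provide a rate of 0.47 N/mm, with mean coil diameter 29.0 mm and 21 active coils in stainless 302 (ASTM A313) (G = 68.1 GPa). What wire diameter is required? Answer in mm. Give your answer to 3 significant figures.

d = (8D³N_a·k / G)^(1/4) = (8·29.0³·21·0.47 / (68.1×10³))^0.25
  = (28.278)^0.25 = 2.3060 mm

2.31 mm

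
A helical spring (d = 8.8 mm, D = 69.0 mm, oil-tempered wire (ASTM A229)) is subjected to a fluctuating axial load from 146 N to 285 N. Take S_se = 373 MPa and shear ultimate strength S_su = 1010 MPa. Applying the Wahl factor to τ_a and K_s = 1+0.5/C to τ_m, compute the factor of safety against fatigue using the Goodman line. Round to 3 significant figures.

8.65

C = D/d = 69.0/8.8 = 7.8409; K_W = (4C−1)/(4C−4)+0.615/C = 1.1881; K_s = 1+0.5/C = 1.0638
F_a = (F_max−F_min)/2 = 69.5 N; F_m = (F_max+F_min)/2 = 215.5 N
τ_a = K_W·8F_aD/(πd³) = 1.1881 × 17.92 = 21.29 MPa
τ_m = K_s·8F_mD/(πd³) = 1.0638 × 55.563 = 59.107 MPa
Goodman: 1/n_f = τ_a/S_se + τ_m/S_su = 21.29/373 + 59.107/1010 = 0.05708 + 0.05852 = 0.1156
n_f = 1/0.1156 = 8.651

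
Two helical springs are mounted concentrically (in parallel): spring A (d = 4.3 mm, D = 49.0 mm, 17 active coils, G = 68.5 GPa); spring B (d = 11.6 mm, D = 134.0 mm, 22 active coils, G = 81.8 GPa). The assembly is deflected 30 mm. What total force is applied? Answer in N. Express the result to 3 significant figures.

149 N

k_A = Gd⁴/(8D³N_a) = (68.5×10³)(4.3⁴)/(8·49.0³·17) = 1.4637 N/mm
k_B = Gd⁴/(8D³N_a) = (81.8×10³)(11.6⁴)/(8·134.0³·22) = 3.4975 N/mm
Parallel: k_eq = 1.4637 + 3.4975 = 4.9612 N/mm
F = k_eq·δ = 4.9612·30 = 148.83 N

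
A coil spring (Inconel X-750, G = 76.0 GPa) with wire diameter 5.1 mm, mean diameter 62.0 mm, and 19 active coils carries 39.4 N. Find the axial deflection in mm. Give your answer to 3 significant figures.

k = Gd⁴/(8D³N_a) = (76.0×10³)(5.1⁴)/(8·62.0³·19) = 1.4193 N/mm
δ = F/k = 39.4 / 1.4193 = 27.76 mm

27.8 mm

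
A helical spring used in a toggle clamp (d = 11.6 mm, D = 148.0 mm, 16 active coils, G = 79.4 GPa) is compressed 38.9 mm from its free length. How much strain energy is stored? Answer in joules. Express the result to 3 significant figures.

k = Gd⁴/(8D³N_a) = (79.4×10³)(11.6⁴)/(8·148.0³·16) = 3.4646 N/mm
U = ½kδ² = 0.5 × 3.4646 × 38.9² = 2621.4 N·mm = 2.6214 J

2.62 J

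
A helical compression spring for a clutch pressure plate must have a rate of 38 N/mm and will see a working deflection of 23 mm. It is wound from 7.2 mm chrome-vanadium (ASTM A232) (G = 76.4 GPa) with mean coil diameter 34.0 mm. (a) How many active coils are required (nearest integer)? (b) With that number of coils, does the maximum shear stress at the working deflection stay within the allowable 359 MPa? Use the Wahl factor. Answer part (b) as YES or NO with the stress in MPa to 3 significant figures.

N_a = Gd⁴/(8D³k) = (76.4×10³)(7.2⁴)/(8·34.0³·38) = 17.18 → N_a = 17
Actual rate k = Gd⁴/(8D³·17) = 38.41 N/mm
Working load F = kδ = 38.41·23 = 883.44 N
C = 34.0/7.2 = 4.7222; K_W = (4C−1)/(4C−4)+0.615/C = 1.3317
τ_max = K_W·8FD/(πd³) = 1.3317·204.93 = 272.91 MPa
τ_max ≤ 359 MPa → acceptable

(a) 17 coils; (b) YES, τ_max = 273 MPa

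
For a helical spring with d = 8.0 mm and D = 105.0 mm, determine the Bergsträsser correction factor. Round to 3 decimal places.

C = D/d = 105.0/8.0 = 13.1250
K_B = (4C+2)/(4C−3) = 54.500/49.500 = 1.1010

1.101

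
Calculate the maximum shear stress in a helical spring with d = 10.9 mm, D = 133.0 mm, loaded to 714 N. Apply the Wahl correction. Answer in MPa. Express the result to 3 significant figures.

209 MPa

Spring index C = D/d = 133.0/10.9 = 12.2018
K_W = (4C−1)/(4C−4) + 0.615/C = 47.807/44.807 + 0.0504 = 1.1174
τ₀ = 8FD/(πd³) = 8·714·133.0/(π·10.9³) = 759696/4068.5 = 186.73 MPa
τ_max = K·τ₀ = 1.1174 × 186.73 = 208.64 MPa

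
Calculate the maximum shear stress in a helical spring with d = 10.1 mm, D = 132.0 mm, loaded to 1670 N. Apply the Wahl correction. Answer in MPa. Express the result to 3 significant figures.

604 MPa

Spring index C = D/d = 132.0/10.1 = 13.0693
K_W = (4C−1)/(4C−4) + 0.615/C = 51.277/48.277 + 0.0471 = 1.1092
τ₀ = 8FD/(πd³) = 8·1670·132.0/(π·10.1³) = 1.76352e+06/3236.8 = 544.84 MPa
τ_max = K·τ₀ = 1.1092 × 544.84 = 604.33 MPa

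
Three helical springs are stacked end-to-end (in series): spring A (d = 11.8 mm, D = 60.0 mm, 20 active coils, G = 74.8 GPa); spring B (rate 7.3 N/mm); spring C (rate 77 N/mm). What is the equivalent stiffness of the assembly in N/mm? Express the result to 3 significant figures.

k_A = Gd⁴/(8D³N_a) = (74.8×10³)(11.8⁴)/(8·60.0³·20) = 41.962 N/mm
Series: 1/k_eq = 1/41.962 + 1/7.3 + 1/77 = 0.1738; k_eq = 5.7536 N/mm

5.75 N/mm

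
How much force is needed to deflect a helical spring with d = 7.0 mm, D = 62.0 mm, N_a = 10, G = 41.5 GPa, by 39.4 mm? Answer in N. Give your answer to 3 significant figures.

206 N

k = Gd⁴/(8D³N_a) = (41.5×10³)(7.0⁴)/(8·62.0³·10) = 5.2261 N/mm
F = k·δ = 5.2261 × 39.4 = 205.91 N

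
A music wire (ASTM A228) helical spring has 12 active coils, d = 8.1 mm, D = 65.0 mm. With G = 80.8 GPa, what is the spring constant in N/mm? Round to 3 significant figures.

k = Gd⁴/(8D³N_a) = (80.8×10³ × 8.1⁴) / (8 × 65.0³ × 12)
  = 3.47818e+08 / 2.6364e+07 = 13.193 N/mm

13.2 N/mm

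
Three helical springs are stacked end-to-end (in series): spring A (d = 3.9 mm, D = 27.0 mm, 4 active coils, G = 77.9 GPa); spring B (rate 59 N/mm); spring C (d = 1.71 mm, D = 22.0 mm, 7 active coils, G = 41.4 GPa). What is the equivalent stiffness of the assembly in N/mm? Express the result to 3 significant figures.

0.576 N/mm

k_A = Gd⁴/(8D³N_a) = (77.9×10³)(3.9⁴)/(8·27.0³·4) = 28.612 N/mm
k_C = Gd⁴/(8D³N_a) = (41.4×10³)(1.71⁴)/(8·22.0³·7) = 0.59365 N/mm
Series: 1/k_eq = 1/28.612 + 1/59 + 1/0.59365 = 1.7364; k_eq = 0.5759 N/mm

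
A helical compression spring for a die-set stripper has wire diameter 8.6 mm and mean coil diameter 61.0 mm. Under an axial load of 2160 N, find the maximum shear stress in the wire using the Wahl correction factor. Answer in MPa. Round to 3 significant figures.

Spring index C = D/d = 61.0/8.6 = 7.0930
K_W = (4C−1)/(4C−4) + 0.615/C = 27.372/24.372 + 0.0867 = 1.2098
τ₀ = 8FD/(πd³) = 8·2160·61.0/(π·8.6³) = 1.05408e+06/1998.2 = 527.51 MPa
τ_max = K·τ₀ = 1.2098 × 527.51 = 638.18 MPa

638 MPa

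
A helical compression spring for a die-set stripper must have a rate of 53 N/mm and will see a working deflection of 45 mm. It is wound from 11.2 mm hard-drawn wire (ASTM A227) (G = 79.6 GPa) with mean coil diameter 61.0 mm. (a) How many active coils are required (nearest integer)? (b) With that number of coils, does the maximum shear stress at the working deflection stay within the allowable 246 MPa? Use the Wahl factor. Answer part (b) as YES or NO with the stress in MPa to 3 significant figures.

(a) 13 coils; (b) NO, τ_max = 338 MPa

N_a = Gd⁴/(8D³k) = (79.6×10³)(11.2⁴)/(8·61.0³·53) = 13.01 → N_a = 13
Actual rate k = Gd⁴/(8D³·13) = 53.059 N/mm
Working load F = kδ = 53.059·45 = 2387.7 N
C = 61.0/11.2 = 5.4464; K_W = (4C−1)/(4C−4)+0.615/C = 1.2816
τ_max = K_W·8FD/(πd³) = 1.2816·263.99 = 338.33 MPa
τ_max > 246 MPa → exceeds allowable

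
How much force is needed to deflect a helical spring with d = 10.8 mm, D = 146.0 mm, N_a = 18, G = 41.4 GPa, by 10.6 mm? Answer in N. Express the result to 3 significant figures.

k = Gd⁴/(8D³N_a) = (41.4×10³)(10.8⁴)/(8·146.0³·18) = 1.2568 N/mm
F = k·δ = 1.2568 × 10.6 = 13.322 N

13.3 N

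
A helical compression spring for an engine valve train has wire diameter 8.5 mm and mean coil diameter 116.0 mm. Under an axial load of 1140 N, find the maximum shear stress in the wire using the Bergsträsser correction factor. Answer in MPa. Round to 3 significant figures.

Spring index C = D/d = 116.0/8.5 = 13.6471
K_B = (4C+2)/(4C−3) = 56.588/51.588 = 1.0969
τ₀ = 8FD/(πd³) = 8·1140·116.0/(π·8.5³) = 1.05792e+06/1929.3 = 548.34 MPa
τ_max = K·τ₀ = 1.0969 × 548.34 = 601.48 MPa

601 MPa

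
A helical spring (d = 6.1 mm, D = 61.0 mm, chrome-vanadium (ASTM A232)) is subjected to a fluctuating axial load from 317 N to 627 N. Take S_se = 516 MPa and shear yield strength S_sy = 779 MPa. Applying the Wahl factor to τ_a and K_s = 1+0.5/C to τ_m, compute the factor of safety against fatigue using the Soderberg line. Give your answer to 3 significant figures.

C = D/d = 61.0/6.1 = 10.0000; K_W = (4C−1)/(4C−4)+0.615/C = 1.1448; K_s = 1+0.5/C = 1.0500
F_a = (F_max−F_min)/2 = 155 N; F_m = (F_max+F_min)/2 = 472 N
τ_a = K_W·8F_aD/(πd³) = 1.1448 × 106.07 = 121.44 MPa
τ_m = K_s·8F_mD/(πd³) = 1.0500 × 323.01 = 339.17 MPa
Soderberg: 1/n_f = τ_a/S_se + τ_m/S_sy = 121.44/516 + 339.17/779 = 0.23534 + 0.43539 = 0.67073
n_f = 1/0.67073 = 1.491

1.49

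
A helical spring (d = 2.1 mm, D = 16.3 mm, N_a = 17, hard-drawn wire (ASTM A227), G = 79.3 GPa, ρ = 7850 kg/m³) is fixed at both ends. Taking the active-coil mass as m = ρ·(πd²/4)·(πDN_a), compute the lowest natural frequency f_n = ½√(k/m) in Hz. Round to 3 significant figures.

166 Hz

k = Gd⁴/(8D³N_a) = (79.3×10³)(2.1⁴)/(8·16.3³·17) = 2.6185 N/mm = 2618.5 N/m
Wire length L = πDN_a = π·16.3·17 = 870.54 mm
m = ρ·(πd²/4)·L = 7850 × 3.4636×10⁻⁶ m² × 0.87054 m = 0.023669 kg
f_n = ½√(k/m) = 0.5·√(2618.5/0.023669) = 0.5·√(1.1063e+05) = 166.3 Hz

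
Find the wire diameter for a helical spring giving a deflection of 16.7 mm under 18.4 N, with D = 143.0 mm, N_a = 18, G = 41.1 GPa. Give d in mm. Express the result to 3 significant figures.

10.3 mm

Required rate k = F/δ = 18.4/16.7 = 1.1018 N/mm
d = (8D³N_a·k / G)^(1/4) = (8·143.0³·18·1.1018 / (41.1×10³))^0.25
  = (11288)^0.25 = 10.3076 mm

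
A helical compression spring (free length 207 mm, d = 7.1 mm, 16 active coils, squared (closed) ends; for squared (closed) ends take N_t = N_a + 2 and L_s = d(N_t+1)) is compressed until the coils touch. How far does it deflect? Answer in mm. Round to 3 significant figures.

72.1 mm

N_t = 18; L_s = 7.1·19 = 134.9 mm
δ_solid = L₀ − L_s = 207 − 134.9 = 72.1 mm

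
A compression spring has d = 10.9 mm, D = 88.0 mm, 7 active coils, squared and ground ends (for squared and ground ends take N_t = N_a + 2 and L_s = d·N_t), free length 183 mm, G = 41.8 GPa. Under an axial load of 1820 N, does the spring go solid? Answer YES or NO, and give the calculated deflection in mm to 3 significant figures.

YES, δ = 118 mm

k = Gd⁴/(8D³N_a) = (41.8×10³)(10.9⁴)/(8·88.0³·7) = 15.461 N/mm
N_t = 9; L_s = 10.9·9 = 98.1 mm; δ_solid = L₀ − L_s = 183 − 98.1 = 84.9 mm
δ = F/k = 1820/15.461 = 117.71 mm
δ ≥ δ_solid → spring goes solid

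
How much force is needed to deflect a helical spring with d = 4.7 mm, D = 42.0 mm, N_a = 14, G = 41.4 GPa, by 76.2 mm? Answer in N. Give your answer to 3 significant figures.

k = Gd⁴/(8D³N_a) = (41.4×10³)(4.7⁴)/(8·42.0³·14) = 2.4346 N/mm
F = k·δ = 2.4346 × 76.2 = 185.52 N

186 N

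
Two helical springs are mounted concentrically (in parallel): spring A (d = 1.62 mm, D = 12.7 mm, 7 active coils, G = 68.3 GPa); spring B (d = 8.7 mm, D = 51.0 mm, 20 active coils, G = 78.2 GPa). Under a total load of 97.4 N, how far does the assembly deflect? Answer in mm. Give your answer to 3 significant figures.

k_A = Gd⁴/(8D³N_a) = (68.3×10³)(1.62⁴)/(8·12.7³·7) = 4.1009 N/mm
k_B = Gd⁴/(8D³N_a) = (78.2×10³)(8.7⁴)/(8·51.0³·20) = 21.108 N/mm
Parallel: k_eq = 4.1009 + 21.108 = 25.209 N/mm
δ = F/k_eq = 97.4/25.209 = 3.8637 mm

3.86 mm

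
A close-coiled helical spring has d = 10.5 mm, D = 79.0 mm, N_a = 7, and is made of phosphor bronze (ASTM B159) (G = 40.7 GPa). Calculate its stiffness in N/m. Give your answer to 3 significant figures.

17900 N/m

k = Gd⁴/(8D³N_a) = (40.7×10³ × 10.5⁴) / (8 × 79.0³ × 7)
  = 4.94711e+08 / 2.76102e+07 = 17.918 N/mm = 17918 N/m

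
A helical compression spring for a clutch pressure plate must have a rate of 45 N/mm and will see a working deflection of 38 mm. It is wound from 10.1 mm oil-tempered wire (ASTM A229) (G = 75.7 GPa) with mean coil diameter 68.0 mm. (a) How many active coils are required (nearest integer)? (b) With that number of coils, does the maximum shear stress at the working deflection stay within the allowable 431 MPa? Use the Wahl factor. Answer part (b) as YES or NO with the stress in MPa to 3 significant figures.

N_a = Gd⁴/(8D³k) = (75.7×10³)(10.1⁴)/(8·68.0³·45) = 6.959 → N_a = 7
Actual rate k = Gd⁴/(8D³·7) = 44.737 N/mm
Working load F = kδ = 44.737·38 = 1700 N
C = 68.0/10.1 = 6.7327; K_W = (4C−1)/(4C−4)+0.615/C = 1.2222
τ_max = K_W·8FD/(πd³) = 1.2222·285.72 = 349.2 MPa
τ_max ≤ 431 MPa → acceptable

(a) 7 coils; (b) YES, τ_max = 349 MPa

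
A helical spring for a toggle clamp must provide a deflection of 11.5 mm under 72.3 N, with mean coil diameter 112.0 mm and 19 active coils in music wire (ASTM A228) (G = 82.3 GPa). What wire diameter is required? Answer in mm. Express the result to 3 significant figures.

Required rate k = F/δ = 72.3/11.5 = 6.287 N/mm
d = (8D³N_a·k / G)^(1/4) = (8·112.0³·19·6.287 / (82.3×10³))^0.25
  = (16313)^0.25 = 11.3015 mm

11.3 mm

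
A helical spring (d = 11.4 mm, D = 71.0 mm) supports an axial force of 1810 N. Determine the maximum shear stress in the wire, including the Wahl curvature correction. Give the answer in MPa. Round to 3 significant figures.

274 MPa

Spring index C = D/d = 71.0/11.4 = 6.2281
K_W = (4C−1)/(4C−4) + 0.615/C = 23.912/20.912 + 0.0987 = 1.2422
τ₀ = 8FD/(πd³) = 8·1810·71.0/(π·11.4³) = 1.02808e+06/4654.4 = 220.88 MPa
τ_max = K·τ₀ = 1.2422 × 220.88 = 274.38 MPa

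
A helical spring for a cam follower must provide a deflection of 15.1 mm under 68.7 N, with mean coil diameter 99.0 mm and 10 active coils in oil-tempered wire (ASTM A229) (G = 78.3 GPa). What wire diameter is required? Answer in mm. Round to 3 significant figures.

8.20 mm

Required rate k = F/δ = 68.7/15.1 = 4.5497 N/mm
d = (8D³N_a·k / G)^(1/4) = (8·99.0³·10·4.5497 / (78.3×10³))^0.25
  = (4510.4)^0.25 = 8.1951 mm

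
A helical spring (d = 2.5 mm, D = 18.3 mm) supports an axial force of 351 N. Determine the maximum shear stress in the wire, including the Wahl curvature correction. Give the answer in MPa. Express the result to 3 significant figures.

Spring index C = D/d = 18.3/2.5 = 7.3200
K_W = (4C−1)/(4C−4) + 0.615/C = 28.280/25.280 + 0.0840 = 1.2027
τ₀ = 8FD/(πd³) = 8·351·18.3/(π·2.5³) = 51386.4/49.087 = 1046.8 MPa
τ_max = K·τ₀ = 1.2027 × 1046.8 = 1259 MPa

1260 MPa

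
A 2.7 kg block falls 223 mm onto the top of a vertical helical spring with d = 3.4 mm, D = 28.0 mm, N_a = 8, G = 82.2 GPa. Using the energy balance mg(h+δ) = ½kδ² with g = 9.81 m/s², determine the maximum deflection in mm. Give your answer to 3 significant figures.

42.4 mm

k = Gd⁴/(8D³N_a) = (82.2×10³)(3.4⁴)/(8·28.0³·8) = 7.8187 N/mm
W = mg = 2.7 × 9.81 = 26.487 N
½kδ² − Wδ − Wh = 0 → δ = (W + √(W² + 2kWh))/k
δ = (26.487 + √(701.56 + 92363.6))/7.8187 = (26.487 + 305.07)/7.8187 = 42.405 mm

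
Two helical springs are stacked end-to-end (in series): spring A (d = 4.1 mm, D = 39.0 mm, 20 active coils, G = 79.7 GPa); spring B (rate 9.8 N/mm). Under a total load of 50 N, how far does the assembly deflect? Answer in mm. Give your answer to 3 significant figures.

26.2 mm

k_A = Gd⁴/(8D³N_a) = (79.7×10³)(4.1⁴)/(8·39.0³·20) = 2.3729 N/mm
Series: 1/k_eq = 1/2.3729 + 1/9.8 = 0.52347; k_eq = 1.9103 N/mm
δ = F/k_eq = 50/1.9103 = 26.173 mm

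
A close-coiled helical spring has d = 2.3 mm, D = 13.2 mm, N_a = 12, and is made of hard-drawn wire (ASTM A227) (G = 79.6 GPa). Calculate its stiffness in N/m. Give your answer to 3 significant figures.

k = Gd⁴/(8D³N_a) = (79.6×10³ × 2.3⁴) / (8 × 13.2³ × 12)
  = 2.22753e+06 / 220797 = 10.089 N/mm = 10089 N/m

10100 N/m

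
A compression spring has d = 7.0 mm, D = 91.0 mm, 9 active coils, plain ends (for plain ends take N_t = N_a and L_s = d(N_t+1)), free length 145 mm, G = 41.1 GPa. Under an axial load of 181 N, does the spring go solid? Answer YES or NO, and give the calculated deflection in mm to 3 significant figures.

k = Gd⁴/(8D³N_a) = (41.1×10³)(7.0⁴)/(8·91.0³·9) = 1.8188 N/mm
N_t = 9; L_s = 7.0·10 = 70 mm; δ_solid = L₀ − L_s = 145 − 70 = 75 mm
δ = F/k = 181/1.8188 = 99.518 mm
δ ≥ δ_solid → spring goes solid

YES, δ = 99.5 mm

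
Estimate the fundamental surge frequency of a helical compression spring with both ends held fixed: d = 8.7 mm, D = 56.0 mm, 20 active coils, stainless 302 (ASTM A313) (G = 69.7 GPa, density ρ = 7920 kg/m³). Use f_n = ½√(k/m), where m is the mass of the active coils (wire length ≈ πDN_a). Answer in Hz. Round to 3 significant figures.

46.3 Hz

k = Gd⁴/(8D³N_a) = (69.7×10³)(8.7⁴)/(8·56.0³·20) = 14.211 N/mm = 14211 N/m
Wire length L = πDN_a = π·56.0·20 = 3518.6 mm
m = ρ·(πd²/4)·L = 7920 × 59.447×10⁻⁶ m² × 3.5186 m = 1.6566 kg
f_n = ½√(k/m) = 0.5·√(14211/1.6566) = 0.5·√(8578.4) = 46.31 Hz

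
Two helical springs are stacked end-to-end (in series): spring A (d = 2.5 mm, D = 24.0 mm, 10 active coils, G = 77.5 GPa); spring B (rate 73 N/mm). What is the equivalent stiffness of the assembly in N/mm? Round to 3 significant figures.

2.64 N/mm

k_A = Gd⁴/(8D³N_a) = (77.5×10³)(2.5⁴)/(8·24.0³·10) = 2.7374 N/mm
Series: 1/k_eq = 1/2.7374 + 1/73 = 0.37901; k_eq = 2.6385 N/mm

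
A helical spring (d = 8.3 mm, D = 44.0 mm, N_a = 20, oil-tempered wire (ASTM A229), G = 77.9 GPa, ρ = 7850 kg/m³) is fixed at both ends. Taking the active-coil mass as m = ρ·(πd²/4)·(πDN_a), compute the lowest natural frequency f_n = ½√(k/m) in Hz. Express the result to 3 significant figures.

76.0 Hz

k = Gd⁴/(8D³N_a) = (77.9×10³)(8.3⁴)/(8·44.0³·20) = 27.125 N/mm = 27125 N/m
Wire length L = πDN_a = π·44.0·20 = 2764.6 mm
m = ρ·(πd²/4)·L = 7850 × 54.106×10⁻⁶ m² × 2.7646 m = 1.1742 kg
f_n = ½√(k/m) = 0.5·√(27125/1.1742) = 0.5·√(23101) = 75.994 Hz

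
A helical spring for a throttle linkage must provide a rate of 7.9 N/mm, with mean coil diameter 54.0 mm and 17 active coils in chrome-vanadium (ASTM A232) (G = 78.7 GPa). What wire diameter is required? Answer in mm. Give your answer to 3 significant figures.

d = (8D³N_a·k / G)^(1/4) = (8·54.0³·17·7.9 / (78.7×10³))^0.25
  = (2149.7)^0.25 = 6.8092 mm

6.81 mm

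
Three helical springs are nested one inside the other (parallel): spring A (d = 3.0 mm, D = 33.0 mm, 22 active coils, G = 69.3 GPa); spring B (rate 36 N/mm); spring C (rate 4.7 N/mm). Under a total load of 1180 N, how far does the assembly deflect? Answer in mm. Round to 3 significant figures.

28.4 mm

k_A = Gd⁴/(8D³N_a) = (69.3×10³)(3.0⁴)/(8·33.0³·22) = 0.88749 N/mm
Parallel: k_eq = 0.88749 + 36 + 4.7 = 41.587 N/mm
δ = F/k_eq = 1180/41.587 = 28.374 mm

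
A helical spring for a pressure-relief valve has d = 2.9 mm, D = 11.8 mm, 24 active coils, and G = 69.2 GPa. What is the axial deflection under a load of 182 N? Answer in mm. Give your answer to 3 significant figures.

k = Gd⁴/(8D³N_a) = (69.2×10³)(2.9⁴)/(8·11.8³·24) = 15.515 N/mm
δ = F/k = 182 / 15.515 = 11.731 mm

11.7 mm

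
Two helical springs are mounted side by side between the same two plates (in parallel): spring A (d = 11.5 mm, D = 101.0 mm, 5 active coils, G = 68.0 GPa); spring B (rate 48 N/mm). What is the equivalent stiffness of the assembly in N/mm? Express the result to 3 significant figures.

76.9 N/mm

k_A = Gd⁴/(8D³N_a) = (68.0×10³)(11.5⁴)/(8·101.0³·5) = 28.859 N/mm
Parallel: k_eq = 28.859 + 48 = 76.859 N/mm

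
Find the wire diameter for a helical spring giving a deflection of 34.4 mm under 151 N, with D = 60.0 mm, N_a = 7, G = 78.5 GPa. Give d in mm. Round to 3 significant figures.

Required rate k = F/δ = 151/34.4 = 4.3895 N/mm
d = (8D³N_a·k / G)^(1/4) = (8·60.0³·7·4.3895 / (78.5×10³))^0.25
  = (676.38)^0.25 = 5.0997 mm

5.10 mm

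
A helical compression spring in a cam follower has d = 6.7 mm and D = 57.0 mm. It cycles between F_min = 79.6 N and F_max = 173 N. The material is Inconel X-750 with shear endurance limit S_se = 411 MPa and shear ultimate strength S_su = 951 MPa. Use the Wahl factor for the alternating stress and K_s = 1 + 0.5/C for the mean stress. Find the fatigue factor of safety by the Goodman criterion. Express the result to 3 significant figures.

7.57

C = D/d = 57.0/6.7 = 8.5075; K_W = (4C−1)/(4C−4)+0.615/C = 1.1722; K_s = 1+0.5/C = 1.0588
F_a = (F_max−F_min)/2 = 46.7 N; F_m = (F_max+F_min)/2 = 126.3 N
τ_a = K_W·8F_aD/(πd³) = 1.1722 × 22.538 = 26.418 MPa
τ_m = K_s·8F_mD/(πd³) = 1.0588 × 60.953 = 64.535 MPa
Goodman: 1/n_f = τ_a/S_se + τ_m/S_su = 26.418/411 + 64.535/951 = 0.06428 + 0.06786 = 0.13214
n_f = 1/0.13214 = 7.568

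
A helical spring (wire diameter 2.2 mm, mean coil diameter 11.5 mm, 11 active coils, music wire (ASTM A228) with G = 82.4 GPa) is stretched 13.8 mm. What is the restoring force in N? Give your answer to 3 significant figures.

k = Gd⁴/(8D³N_a) = (82.4×10³)(2.2⁴)/(8·11.5³·11) = 14.423 N/mm
F = k·δ = 14.423 × 13.8 = 199.03 N

199 N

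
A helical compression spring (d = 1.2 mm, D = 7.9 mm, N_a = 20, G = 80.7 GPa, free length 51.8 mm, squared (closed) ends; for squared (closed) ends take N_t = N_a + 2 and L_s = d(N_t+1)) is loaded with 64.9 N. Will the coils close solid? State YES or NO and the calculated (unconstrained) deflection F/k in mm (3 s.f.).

YES, δ = 30.6 mm

k = Gd⁴/(8D³N_a) = (80.7×10³)(1.2⁴)/(8·7.9³·20) = 2.1213 N/mm
N_t = 22; L_s = 1.2·23 = 27.6 mm; δ_solid = L₀ − L_s = 51.8 − 27.6 = 24.2 mm
δ = F/k = 64.9/2.1213 = 30.595 mm
δ ≥ δ_solid → spring goes solid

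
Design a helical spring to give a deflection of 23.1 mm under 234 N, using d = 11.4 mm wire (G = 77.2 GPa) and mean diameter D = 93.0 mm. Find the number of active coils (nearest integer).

20

Required rate k = F/δ = 234/23.1 = 10.13 N/mm
N_a = Gd⁴/(8D³k) = (77.2×10³ × 11.4⁴)/(8 × 93.0³ × 10.13)
    = 1.30388e+09 / 6.51843e+07 = 20 → 20 coils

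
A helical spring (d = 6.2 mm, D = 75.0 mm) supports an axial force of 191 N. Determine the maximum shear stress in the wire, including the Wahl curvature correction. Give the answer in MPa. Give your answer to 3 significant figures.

Spring index C = D/d = 75.0/6.2 = 12.0968
K_W = (4C−1)/(4C−4) + 0.615/C = 47.387/44.387 + 0.0508 = 1.1184
τ₀ = 8FD/(πd³) = 8·191·75.0/(π·6.2³) = 114600/748.73 = 153.06 MPa
τ_max = K·τ₀ = 1.1184 × 153.06 = 171.19 MPa

171 MPa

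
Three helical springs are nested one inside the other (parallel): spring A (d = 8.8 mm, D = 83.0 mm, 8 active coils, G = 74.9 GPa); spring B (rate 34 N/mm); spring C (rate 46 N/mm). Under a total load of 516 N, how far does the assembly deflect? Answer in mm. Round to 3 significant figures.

k_A = Gd⁴/(8D³N_a) = (74.9×10³)(8.8⁴)/(8·83.0³·8) = 12.274 N/mm
Parallel: k_eq = 12.274 + 34 + 46 = 92.274 N/mm
δ = F/k_eq = 516/92.274 = 5.592 mm

5.59 mm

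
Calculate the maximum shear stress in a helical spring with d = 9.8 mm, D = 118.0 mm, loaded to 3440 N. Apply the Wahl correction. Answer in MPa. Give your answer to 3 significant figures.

1230 MPa

Spring index C = D/d = 118.0/9.8 = 12.0408
K_W = (4C−1)/(4C−4) + 0.615/C = 47.163/44.163 + 0.0511 = 1.1190
τ₀ = 8FD/(πd³) = 8·3440·118.0/(π·9.8³) = 3.24736e+06/2956.8 = 1098.3 MPa
τ_max = K·τ₀ = 1.1190 × 1098.3 = 1229 MPa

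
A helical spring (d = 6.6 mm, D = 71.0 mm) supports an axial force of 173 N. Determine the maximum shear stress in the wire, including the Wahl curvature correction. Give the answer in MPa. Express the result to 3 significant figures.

123 MPa

Spring index C = D/d = 71.0/6.6 = 10.7576
K_W = (4C−1)/(4C−4) + 0.615/C = 42.030/39.030 + 0.0572 = 1.1340
τ₀ = 8FD/(πd³) = 8·173·71.0/(π·6.6³) = 98264/903.2 = 108.8 MPa
τ_max = K·τ₀ = 1.1340 × 108.8 = 123.38 MPa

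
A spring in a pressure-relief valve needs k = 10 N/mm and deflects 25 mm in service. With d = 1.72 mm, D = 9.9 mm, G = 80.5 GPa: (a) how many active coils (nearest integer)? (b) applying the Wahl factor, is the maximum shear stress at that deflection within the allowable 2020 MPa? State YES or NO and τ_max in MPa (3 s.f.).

N_a = Gd⁴/(8D³k) = (80.5×10³)(1.72⁴)/(8·9.9³·10) = 9.076 → N_a = 9
Actual rate k = Gd⁴/(8D³·9) = 10.085 N/mm
Working load F = kδ = 10.085·25 = 252.12 N
C = 9.9/1.72 = 5.7558; K_W = (4C−1)/(4C−4)+0.615/C = 1.2646
τ_max = K_W·8FD/(πd³) = 1.2646·1249.1 = 1579.6 MPa
τ_max ≤ 2020 MPa → acceptable

(a) 9 coils; (b) YES, τ_max = 1580 MPa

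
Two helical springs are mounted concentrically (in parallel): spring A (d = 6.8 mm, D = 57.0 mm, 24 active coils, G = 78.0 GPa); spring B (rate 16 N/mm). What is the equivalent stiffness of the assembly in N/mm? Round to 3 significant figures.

20.7 N/mm

k_A = Gd⁴/(8D³N_a) = (78.0×10³)(6.8⁴)/(8·57.0³·24) = 4.6903 N/mm
Parallel: k_eq = 4.6903 + 16 = 20.69 N/mm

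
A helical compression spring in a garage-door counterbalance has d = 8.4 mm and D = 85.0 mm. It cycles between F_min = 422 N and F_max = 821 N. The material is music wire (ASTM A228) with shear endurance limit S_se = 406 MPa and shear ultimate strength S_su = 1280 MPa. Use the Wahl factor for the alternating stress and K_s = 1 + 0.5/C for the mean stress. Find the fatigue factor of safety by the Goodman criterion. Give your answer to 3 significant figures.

C = D/d = 85.0/8.4 = 10.1190; K_W = (4C−1)/(4C−4)+0.615/C = 1.1430; K_s = 1+0.5/C = 1.0494
F_a = (F_max−F_min)/2 = 199.5 N; F_m = (F_max+F_min)/2 = 621.5 N
τ_a = K_W·8F_aD/(πd³) = 1.1430 × 72.856 = 83.276 MPa
τ_m = K_s·8F_mD/(πd³) = 1.0494 × 226.97 = 238.18 MPa
Goodman: 1/n_f = τ_a/S_se + τ_m/S_su = 83.276/406 + 238.18/1280 = 0.20511 + 0.18608 = 0.39119
n_f = 1/0.39119 = 2.556

2.56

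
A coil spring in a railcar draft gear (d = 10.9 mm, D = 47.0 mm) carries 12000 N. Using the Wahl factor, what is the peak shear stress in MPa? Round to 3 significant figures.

Spring index C = D/d = 47.0/10.9 = 4.3119
K_W = (4C−1)/(4C−4) + 0.615/C = 16.248/13.248 + 0.1426 = 1.3691
τ₀ = 8FD/(πd³) = 8·12000·47.0/(π·10.9³) = 4.512e+06/4068.5 = 1109 MPa
τ_max = K·τ₀ = 1.3691 × 1109 = 1518.3 MPa

1520 MPa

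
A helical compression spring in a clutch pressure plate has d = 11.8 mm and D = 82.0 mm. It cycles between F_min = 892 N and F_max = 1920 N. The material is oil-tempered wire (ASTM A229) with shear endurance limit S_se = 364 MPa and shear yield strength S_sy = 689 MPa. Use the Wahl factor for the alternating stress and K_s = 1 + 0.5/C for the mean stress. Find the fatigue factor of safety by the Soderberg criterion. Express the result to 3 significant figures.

2.02

C = D/d = 82.0/11.8 = 6.9492; K_W = (4C−1)/(4C−4)+0.615/C = 1.2146; K_s = 1+0.5/C = 1.0720
F_a = (F_max−F_min)/2 = 514 N; F_m = (F_max+F_min)/2 = 1406 N
τ_a = K_W·8F_aD/(πd³) = 1.2146 × 65.324 = 79.34 MPa
τ_m = K_s·8F_mD/(πd³) = 1.0720 × 178.69 = 191.54 MPa
Soderberg: 1/n_f = τ_a/S_se + τ_m/S_sy = 79.34/364 + 191.54/689 = 0.21797 + 0.27800 = 0.49597
n_f = 1/0.49597 = 2.016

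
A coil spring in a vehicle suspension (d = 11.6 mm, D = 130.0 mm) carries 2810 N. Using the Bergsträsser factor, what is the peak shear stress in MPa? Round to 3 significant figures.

667 MPa

Spring index C = D/d = 130.0/11.6 = 11.2069
K_B = (4C+2)/(4C−3) = 46.828/41.828 = 1.1195
τ₀ = 8FD/(πd³) = 8·2810·130.0/(π·11.6³) = 2.9224e+06/4903.7 = 595.96 MPa
τ_max = K·τ₀ = 1.1195 × 595.96 = 667.2 MPa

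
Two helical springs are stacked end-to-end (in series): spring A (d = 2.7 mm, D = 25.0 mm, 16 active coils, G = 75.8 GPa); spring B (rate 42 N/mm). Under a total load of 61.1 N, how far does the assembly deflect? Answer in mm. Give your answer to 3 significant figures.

k_A = Gd⁴/(8D³N_a) = (75.8×10³)(2.7⁴)/(8·25.0³·16) = 2.0142 N/mm
Series: 1/k_eq = 1/2.0142 + 1/42 = 0.52029; k_eq = 1.922 N/mm
δ = F/k_eq = 61.1/1.922 = 31.79 mm

31.8 mm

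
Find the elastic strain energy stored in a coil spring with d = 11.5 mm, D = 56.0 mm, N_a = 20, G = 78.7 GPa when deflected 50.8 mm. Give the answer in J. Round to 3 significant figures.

k = Gd⁴/(8D³N_a) = (78.7×10³)(11.5⁴)/(8·56.0³·20) = 48.987 N/mm
U = ½kδ² = 0.5 × 48.987 × 50.8² = 63209 N·mm = 63.209 J

63.2 J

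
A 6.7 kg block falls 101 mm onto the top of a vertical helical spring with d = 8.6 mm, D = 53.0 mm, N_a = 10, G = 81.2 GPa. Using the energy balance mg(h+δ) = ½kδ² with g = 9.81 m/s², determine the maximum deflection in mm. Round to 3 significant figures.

k = Gd⁴/(8D³N_a) = (81.2×10³)(8.6⁴)/(8·53.0³·10) = 37.293 N/mm
W = mg = 6.7 × 9.81 = 65.727 N
½kδ² − Wδ − Wh = 0 → δ = (W + √(W² + 2kWh))/k
δ = (65.727 + √(4320 + 495139))/37.293 = (65.727 + 706.72)/37.293 = 20.713 mm

20.7 mm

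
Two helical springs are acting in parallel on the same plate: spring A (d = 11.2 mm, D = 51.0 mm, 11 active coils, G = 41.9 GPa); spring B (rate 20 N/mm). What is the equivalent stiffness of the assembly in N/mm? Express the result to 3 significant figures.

k_A = Gd⁴/(8D³N_a) = (41.9×10³)(11.2⁴)/(8·51.0³·11) = 56.48 N/mm
Parallel: k_eq = 56.48 + 20 = 76.48 N/mm

76.5 N/mm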